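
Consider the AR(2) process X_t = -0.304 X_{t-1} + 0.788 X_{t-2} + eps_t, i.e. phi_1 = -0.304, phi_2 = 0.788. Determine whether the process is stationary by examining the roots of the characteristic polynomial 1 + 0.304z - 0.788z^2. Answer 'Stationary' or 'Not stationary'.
\text{Not stationary}

The AR(p) characteristic polynomial is P(z) = 1 + 0.304z - 0.788z^2.
Stationarity requires all roots to lie outside the unit circle, i.e. |z| > 1 for every root.
Set 1 + (0.304) z + (-0.788) z^2 = 0, i.e. a z^2 + b z + c = 0 with a = -0.788, b = 0.304, c = 1.
Discriminant D = b^2 - 4ac = (0.304)^2 - 4*(-0.788)*1 = 0.092416 - (-3.152) = 3.244416.
D >= 0, so the roots are real: z = (-b +/- sqrt(D)) / (2a) = (-0.304 +/- 1.801226) / (-1.576).
  z_1 = (-0.304 + 1.801226) / (-1.576) = -0.95,   |z_1| = 0.95.
  z_2 = (-0.304 - 1.801226) / (-1.576) = 1.3358,   |z_2| = 1.3358.
Moduli of all roots: 0.9500, 1.3358.
All moduli strictly greater than 1? No.
Verdict: Not stationary.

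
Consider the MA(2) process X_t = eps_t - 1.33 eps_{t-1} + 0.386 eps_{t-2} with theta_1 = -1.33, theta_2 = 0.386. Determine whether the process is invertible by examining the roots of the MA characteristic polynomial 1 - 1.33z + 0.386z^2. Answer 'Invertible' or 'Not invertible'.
\text{Invertible}

The MA(q) characteristic polynomial is P(z) = 1 - 1.33z + 0.386z^2.
Invertibility requires all roots to lie outside the unit circle, i.e. |z| > 1 for every root.
Set 1 + (-1.33) z + (0.386) z^2 = 0, i.e. a z^2 + b z + c = 0 with a = 0.386, b = -1.33, c = 1.
Discriminant D = b^2 - 4ac = (-1.33)^2 - 4*(0.386)*1 = 1.7689 - (1.544) = 0.2249.
D >= 0, so the roots are real: z = (-b +/- sqrt(D)) / (2a) = (1.33 +/- 0.474236) / (0.772).
  z_1 = (1.33 + 0.474236) / (0.772) = 2.3371,   |z_1| = 2.3371.
  z_2 = (1.33 - 0.474236) / (0.772) = 1.1085,   |z_2| = 1.1085.
Moduli of all roots: 2.3371, 1.1085.
All moduli strictly greater than 1? Yes.
Verdict: Invertible.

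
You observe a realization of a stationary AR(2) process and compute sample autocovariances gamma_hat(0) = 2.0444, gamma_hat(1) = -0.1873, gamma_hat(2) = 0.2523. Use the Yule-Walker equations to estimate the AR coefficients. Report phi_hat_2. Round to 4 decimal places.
\hat\phi_{2} = 0.1160

The Yule-Walker equations for an AR(p) process read, in matrix form,
  Gamma_p phi = r_p,   with   (Gamma_p)_{ij} = gamma(|i - j|),
                       (r_p)_i = gamma(i),   i,j = 1..p.
Substitute the sample gammas (Toeplitz matrix and right-hand side of size 2):
  Gamma_p = [[2.0444, -0.1873], [-0.1873, 2.0444]]
  r_p     = [-0.1873, 0.2523]
Written out:
  2.0444 phi_1 - 0.1873 phi_2 = -0.1873
  -0.1873 phi_1 + 2.0444 phi_2 = 0.2523
Solve by Cramer's rule:
  det = gamma(0)^2 - gamma(1)^2 = (2.0444)^2 - (-0.1873)^2 = 4.17957136 - 0.03508129 = 4.14449007
  phi_hat_1 = [gamma(1) gamma(0) - gamma(1) gamma(2)] / det = [(-0.1873)(2.0444) - (-0.1873)(0.2523)] / 4.14449007 = -0.33566033 / 4.14449007 = -0.081
  phi_hat_2 = [gamma(0) gamma(2) - gamma(1)^2] / det = [(2.0444)(0.2523) - (-0.1873)^2] / 4.14449007 = 0.48072083 / 4.14449007 = 0.116
So phi_hat = [-0.0810, 0.1160].
Therefore phi_hat_2 = 0.1160.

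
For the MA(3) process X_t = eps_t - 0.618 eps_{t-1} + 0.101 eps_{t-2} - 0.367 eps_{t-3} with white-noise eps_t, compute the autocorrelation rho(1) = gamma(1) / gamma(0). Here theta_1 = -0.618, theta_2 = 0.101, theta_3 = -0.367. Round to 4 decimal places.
\rho(1) = -0.4699

For an MA(q) process with theta_0 = 1, the autocovariance is
  gamma(k) = sigma^2 * sum_{i=0..q-k} theta_i * theta_{i+k},
and rho(k) = gamma(k) / gamma(0). Sigma^2 cancels.
  numerator   = (1)*(-0.618) + (-0.618)*(0.101) + (0.101)*(-0.367) = -0.717485.
  denominator = (1)^2 + (-0.618)^2 + (0.101)^2 + (-0.367)^2 = 1.526814.
  rho(1) = -0.717485 / 1.526814 = -0.4699.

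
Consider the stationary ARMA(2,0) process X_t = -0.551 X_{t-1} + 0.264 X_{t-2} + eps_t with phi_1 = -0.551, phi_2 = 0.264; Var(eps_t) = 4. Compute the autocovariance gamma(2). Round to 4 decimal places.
\gamma(2) = 6.6177

Multiply the model equation by X_{t-k} and take expectations. With theta_0 = psi_0 = 1 and psi_j the MA(infinity) weights, this gives
  gamma(k) - sum_i phi_i gamma(k-i) = c_k,
  c_k = sigma^2 * sum_{j=k..q} theta_j psi_{j-k}   (c_k = 0 for k > q),
using gamma(-m) = gamma(m).
Pure AR (q = 0): c_0 = sigma^2 = 4, c_k = 0 for k >= 1.
Equations for k = 0, 1, 2 (AR order 2, c_2 = 0):
  (E0) gamma(0) = phi_1 gamma(1) + phi_2 gamma(2) + c_0
  (E1) gamma(1) = phi_1 gamma(0) + phi_2 gamma(1) + c_1
  (E2) gamma(2) = phi_1 gamma(1) + phi_2 gamma(0)
From (E1): gamma(1) = A gamma(0) + B with
  A = phi_1 / (1 - phi_2) = -0.551 / 0.736 = -0.748641,   B = c_1 / (1 - phi_2) = 0 / 0.736 = 0.
Insert (E2) into (E0): gamma(0) (1 - phi_2^2) = phi_1 (1 + phi_2) gamma(1) + c_0.
  phi_1 (1 + phi_2) = (-0.551)(1.264) = -0.696464,   1 - phi_2^2 = 0.930304.
Replace gamma(1) by A gamma(0) + B and collect gamma(0):
  gamma(0) [0.930304 - (-0.696464)(-0.748641)] = c_0 = 4
  gamma(0) * 0.408902 = 4
  gamma(0) = 4 / 0.408902 = 9.782288.
  gamma(1) = A gamma(0) = (-0.748641)(9.782288) = -7.323425.
  gamma(2) = phi_1 gamma(1) + phi_2 gamma(0) = (-0.551)(-7.323425) + (0.264)(9.782288) = 6.617731.
Therefore gamma(2) = 6.6177 (to 4 decimal places).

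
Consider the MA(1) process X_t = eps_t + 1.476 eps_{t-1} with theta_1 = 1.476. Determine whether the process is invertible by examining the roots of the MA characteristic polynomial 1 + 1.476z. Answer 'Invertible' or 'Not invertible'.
\text{Not invertible}

The MA(q) characteristic polynomial is P(z) = 1 + 1.476z.
Invertibility requires all roots to lie outside the unit circle, i.e. |z| > 1 for every root.
This is linear in z: 1 + (1.476) z = 0  =>  z = -1/(1.476) = -0.677507,  |z| = 0.677507.
Moduli of all roots: 0.6775.
All moduli strictly greater than 1? No.
Verdict: Not invertible.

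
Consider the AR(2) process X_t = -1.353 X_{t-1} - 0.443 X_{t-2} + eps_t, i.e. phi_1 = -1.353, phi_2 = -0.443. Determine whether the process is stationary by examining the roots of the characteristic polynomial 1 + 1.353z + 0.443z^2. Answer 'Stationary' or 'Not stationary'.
\text{Stationary}

The AR(p) characteristic polynomial is P(z) = 1 + 1.353z + 0.443z^2.
Stationarity requires all roots to lie outside the unit circle, i.e. |z| > 1 for every root.
Set 1 + (1.353) z + (0.443) z^2 = 0, i.e. a z^2 + b z + c = 0 with a = 0.443, b = 1.353, c = 1.
Discriminant D = b^2 - 4ac = (1.353)^2 - 4*(0.443)*1 = 1.830609 - (1.772) = 0.058609.
D >= 0, so the roots are real: z = (-b +/- sqrt(D)) / (2a) = (-1.353 +/- 0.242093) / (0.886).
  z_1 = (-1.353 + 0.242093) / (0.886) = -1.2538,   |z_1| = 1.2538.
  z_2 = (-1.353 - 0.242093) / (0.886) = -1.8003,   |z_2| = 1.8003.
Moduli of all roots: 1.2538, 1.8003.
All moduli strictly greater than 1? Yes.
Verdict: Stationary.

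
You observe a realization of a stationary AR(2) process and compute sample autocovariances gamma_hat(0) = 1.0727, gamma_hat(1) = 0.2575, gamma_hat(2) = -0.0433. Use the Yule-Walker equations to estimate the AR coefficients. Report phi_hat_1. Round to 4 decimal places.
\hat\phi_{1} = 0.2650

The Yule-Walker equations for an AR(p) process read, in matrix form,
  Gamma_p phi = r_p,   with   (Gamma_p)_{ij} = gamma(|i - j|),
                       (r_p)_i = gamma(i),   i,j = 1..p.
Substitute the sample gammas (Toeplitz matrix and right-hand side of size 2):
  Gamma_p = [[1.0727, 0.2575], [0.2575, 1.0727]]
  r_p     = [0.2575, -0.0433]
Written out:
  1.0727 phi_1 + 0.2575 phi_2 = 0.2575
  0.2575 phi_1 + 1.0727 phi_2 = -0.0433
Solve by Cramer's rule:
  det = gamma(0)^2 - gamma(1)^2 = (1.0727)^2 - (0.2575)^2 = 1.15068529 - 0.06630625 = 1.08437904
  phi_hat_1 = [gamma(1) gamma(0) - gamma(1) gamma(2)] / det = [(0.2575)(1.0727) - (0.2575)(-0.0433)] / 1.08437904 = 0.28737 / 1.08437904 = 0.265
  phi_hat_2 = [gamma(0) gamma(2) - gamma(1)^2] / det = [(1.0727)(-0.0433) - (0.2575)^2] / 1.08437904 = -0.11275416 / 1.08437904 = -0.104
So phi_hat = [0.2650, -0.1040].
Therefore phi_hat_1 = 0.2650.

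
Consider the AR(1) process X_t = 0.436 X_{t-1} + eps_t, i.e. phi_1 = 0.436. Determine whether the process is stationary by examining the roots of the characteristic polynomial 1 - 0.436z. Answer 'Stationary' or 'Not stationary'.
\text{Stationary}

The AR(p) characteristic polynomial is P(z) = 1 - 0.436z.
Stationarity requires all roots to lie outside the unit circle, i.e. |z| > 1 for every root.
This is linear in z: 1 + (-0.436) z = 0  =>  z = -1/(-0.436) = 2.293578,  |z| = 2.293578.
Moduli of all roots: 2.2936.
All moduli strictly greater than 1? Yes.
Verdict: Stationary.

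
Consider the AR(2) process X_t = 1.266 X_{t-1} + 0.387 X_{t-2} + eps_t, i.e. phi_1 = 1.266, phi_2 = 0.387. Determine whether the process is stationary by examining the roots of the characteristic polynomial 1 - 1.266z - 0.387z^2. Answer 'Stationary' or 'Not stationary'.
\text{Not stationary}

The AR(p) characteristic polynomial is P(z) = 1 - 1.266z - 0.387z^2.
Stationarity requires all roots to lie outside the unit circle, i.e. |z| > 1 for every root.
Set 1 + (-1.266) z + (-0.387) z^2 = 0, i.e. a z^2 + b z + c = 0 with a = -0.387, b = -1.266, c = 1.
Discriminant D = b^2 - 4ac = (-1.266)^2 - 4*(-0.387)*1 = 1.602756 - (-1.548) = 3.150756.
D >= 0, so the roots are real: z = (-b +/- sqrt(D)) / (2a) = (1.266 +/- 1.775037) / (-0.774).
  z_1 = (1.266 + 1.775037) / (-0.774) = -3.929,   |z_1| = 3.929.
  z_2 = (1.266 - 1.775037) / (-0.774) = 0.6577,   |z_2| = 0.6577.
Moduli of all roots: 3.9290, 0.6577.
All moduli strictly greater than 1? No.
Verdict: Not stationary.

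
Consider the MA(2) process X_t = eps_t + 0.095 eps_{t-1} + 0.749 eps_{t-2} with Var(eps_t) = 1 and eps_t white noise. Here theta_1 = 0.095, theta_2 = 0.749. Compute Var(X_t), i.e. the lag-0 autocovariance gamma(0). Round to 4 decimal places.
\gamma(0) = 1.5700

For an MA(q) process X_t = eps_t + sum_i theta_i eps_{t-i} with
Var(eps_t) = sigma^2, the variance is
  gamma(0) = sigma^2 * (1 + sum_i theta_i^2).
  sum_i theta_i^2 = (0.095)^2 + (0.749)^2 = 0.009025 + 0.561001 = 0.570026.
  gamma(0) = 1 * (1 + 0.570026) = 1 * 1.570026 = 1.570026, which rounds to 1.5700.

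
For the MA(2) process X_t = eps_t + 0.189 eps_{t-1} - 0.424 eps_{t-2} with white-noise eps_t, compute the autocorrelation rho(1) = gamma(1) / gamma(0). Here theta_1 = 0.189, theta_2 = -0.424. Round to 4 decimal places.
\rho(1) = 0.0896

For an MA(q) process with theta_0 = 1, the autocovariance is
  gamma(k) = sigma^2 * sum_{i=0..q-k} theta_i * theta_{i+k},
and rho(k) = gamma(k) / gamma(0). Sigma^2 cancels.
  numerator   = (1)*(0.189) + (0.189)*(-0.424) = 0.108864.
  denominator = (1)^2 + (0.189)^2 + (-0.424)^2 = 1.215497.
  rho(1) = 0.108864 / 1.215497 = 0.0896.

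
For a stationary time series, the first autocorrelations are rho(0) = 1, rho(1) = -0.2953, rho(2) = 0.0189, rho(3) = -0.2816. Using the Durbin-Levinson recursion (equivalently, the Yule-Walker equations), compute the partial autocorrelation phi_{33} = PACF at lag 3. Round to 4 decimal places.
\phi_{33} = -0.3280

The PACF at lag k is phi_{kk}, the last component of the solution
to the Yule-Walker system G_k phi = r_k where
  (G_k)_{ij} = rho(|i - j|), (r_k)_i = rho(i), i,j = 1..k.
Equivalently, Durbin-Levinson gives phi_{kk} iteratively:
  phi_{11} = rho(1)
  phi_{kk} = [rho(k) - sum_{j=1..k-1} phi_{k-1,j} rho(k-j)]
            / [1 - sum_{j=1..k-1} phi_{k-1,j} rho(j)],
  phi_{k,j} = phi_{k-1,j} - phi_{kk} phi_{k-1,k-j},  j = 1..k-1.
Step k = 1:
  phi_11 = rho(1) = -0.2953.
Step k = 2:
  phi_22 = [rho(2) - phi_11 rho(1)] / [1 - phi_11 rho(1)] = [0.0189 - (-0.2953)(-0.2953)] / [1 - (-0.2953)(-0.2953)]
         = -0.06830209 / 0.91279791 = -0.074827.
  Update: phi_21 = phi_11 - phi_22 phi_11 = -0.2953 - (-0.074827)(-0.2953) = -0.317396.
Step k = 3:
  phi_33 = [rho(3) - phi_21 rho(2) - phi_22 rho(1)] / [1 - phi_21 rho(1) - phi_22 rho(2)]
    numerator   = -0.2816 - (-0.317396)(0.0189) - (-0.074827)(-0.2953) = -0.29769767
    denominator = 1 - (-0.317396)(-0.2953) - (-0.074827)(0.0189) = 0.90768706
  phi_33 = -0.29769767 / 0.90768706 = -0.328.
Therefore phi_{33} = -0.3280.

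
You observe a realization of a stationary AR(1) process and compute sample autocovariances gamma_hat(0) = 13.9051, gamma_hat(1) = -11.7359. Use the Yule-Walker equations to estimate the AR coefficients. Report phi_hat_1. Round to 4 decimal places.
\hat\phi_{1} = -0.8440

The Yule-Walker equations for an AR(p) process read, in matrix form,
  Gamma_p phi = r_p,   with   (Gamma_p)_{ij} = gamma(|i - j|),
                       (r_p)_i = gamma(i),   i,j = 1..p.
Substitute the sample gammas (Toeplitz matrix and right-hand side of size 1):
  Gamma_p = [[13.9051]]
  r_p     = [-11.7359]
With p = 1 this is the single equation gamma(0) phi_1 = gamma(1):
  phi_hat_1 = gamma(1) / gamma(0) = -11.7359 / 13.9051 = -0.8440.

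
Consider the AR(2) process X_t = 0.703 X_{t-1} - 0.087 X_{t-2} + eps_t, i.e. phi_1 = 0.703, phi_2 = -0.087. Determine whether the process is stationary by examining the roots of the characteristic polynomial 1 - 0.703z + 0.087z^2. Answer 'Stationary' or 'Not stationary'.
\text{Stationary}

The AR(p) characteristic polynomial is P(z) = 1 - 0.703z + 0.087z^2.
Stationarity requires all roots to lie outside the unit circle, i.e. |z| > 1 for every root.
Set 1 + (-0.703) z + (0.087) z^2 = 0, i.e. a z^2 + b z + c = 0 with a = 0.087, b = -0.703, c = 1.
Discriminant D = b^2 - 4ac = (-0.703)^2 - 4*(0.087)*1 = 0.494209 - (0.348) = 0.146209.
D >= 0, so the roots are real: z = (-b +/- sqrt(D)) / (2a) = (0.703 +/- 0.382373) / (0.174).
  z_1 = (0.703 + 0.382373) / (0.174) = 6.2378,   |z_1| = 6.2378.
  z_2 = (0.703 - 0.382373) / (0.174) = 1.8427,   |z_2| = 1.8427.
Moduli of all roots: 6.2378, 1.8427.
All moduli strictly greater than 1? Yes.
Verdict: Stationary.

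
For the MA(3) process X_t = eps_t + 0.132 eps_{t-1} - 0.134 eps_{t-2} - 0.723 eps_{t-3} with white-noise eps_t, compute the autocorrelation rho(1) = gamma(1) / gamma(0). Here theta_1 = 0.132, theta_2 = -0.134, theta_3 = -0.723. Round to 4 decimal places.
\rho(1) = 0.1355

For an MA(q) process with theta_0 = 1, the autocovariance is
  gamma(k) = sigma^2 * sum_{i=0..q-k} theta_i * theta_{i+k},
and rho(k) = gamma(k) / gamma(0). Sigma^2 cancels.
  numerator   = (1)*(0.132) + (0.132)*(-0.134) + (-0.134)*(-0.723) = 0.211194.
  denominator = (1)^2 + (0.132)^2 + (-0.134)^2 + (-0.723)^2 = 1.558109.
  rho(1) = 0.211194 / 1.558109 = 0.1355.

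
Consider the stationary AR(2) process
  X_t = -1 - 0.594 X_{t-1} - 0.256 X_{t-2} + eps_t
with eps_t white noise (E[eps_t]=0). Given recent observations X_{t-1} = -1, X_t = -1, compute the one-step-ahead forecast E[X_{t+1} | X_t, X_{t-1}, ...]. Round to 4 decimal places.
E[X_{t+1} \mid \mathcal F_t] = -0.1500

For an AR(p) model X_t = c + sum_i phi_i X_{t-i} + eps_t, the
one-step-ahead conditional mean is
  E[X_{t+1} | X_t, ...] = c + sum_i phi_i X_{t+1-i}.
Substitute known values:
  E[X_{t+1} | ...] = -1 + (-0.594) * (-1) + (-0.256) * (-1)
                   = -0.1500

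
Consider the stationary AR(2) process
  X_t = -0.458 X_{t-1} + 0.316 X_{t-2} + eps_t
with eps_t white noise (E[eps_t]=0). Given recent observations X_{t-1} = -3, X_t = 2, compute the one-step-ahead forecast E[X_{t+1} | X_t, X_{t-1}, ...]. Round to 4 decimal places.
E[X_{t+1} \mid \mathcal F_t] = -1.8640

For an AR(p) model X_t = c + sum_i phi_i X_{t-i} + eps_t, the
one-step-ahead conditional mean is
  E[X_{t+1} | X_t, ...] = c + sum_i phi_i X_{t+1-i}.
Substitute known values:
  E[X_{t+1} | ...] = (-0.458) * (2) + (0.316) * (-3)
                   = -1.8640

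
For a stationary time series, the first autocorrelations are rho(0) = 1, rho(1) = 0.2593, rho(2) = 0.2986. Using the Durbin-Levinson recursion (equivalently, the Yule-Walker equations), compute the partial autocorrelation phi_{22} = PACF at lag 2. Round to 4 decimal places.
\phi_{22} = 0.2480

The PACF at lag k is phi_{kk}, the last component of the solution
to the Yule-Walker system G_k phi = r_k where
  (G_k)_{ij} = rho(|i - j|), (r_k)_i = rho(i), i,j = 1..k.
Equivalently, Durbin-Levinson gives phi_{kk} iteratively:
  phi_{11} = rho(1)
  phi_{kk} = [rho(k) - sum_{j=1..k-1} phi_{k-1,j} rho(k-j)]
            / [1 - sum_{j=1..k-1} phi_{k-1,j} rho(j)],
  phi_{k,j} = phi_{k-1,j} - phi_{kk} phi_{k-1,k-j},  j = 1..k-1.
Step k = 1:
  phi_11 = rho(1) = 0.2593.
Step k = 2:
  phi_22 = [rho(2) - phi_11 rho(1)] / [1 - phi_11 rho(1)] = [0.2986 - (0.2593)(0.2593)] / [1 - (0.2593)(0.2593)]
         = 0.23136351 / 0.93276351 = 0.248.
Therefore phi_{22} = 0.2480.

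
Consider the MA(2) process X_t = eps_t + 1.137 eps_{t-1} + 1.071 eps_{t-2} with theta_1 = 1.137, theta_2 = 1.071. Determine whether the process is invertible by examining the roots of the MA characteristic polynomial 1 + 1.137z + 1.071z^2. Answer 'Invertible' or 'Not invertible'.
\text{Not invertible}

The MA(q) characteristic polynomial is P(z) = 1 + 1.137z + 1.071z^2.
Invertibility requires all roots to lie outside the unit circle, i.e. |z| > 1 for every root.
Set 1 + (1.137) z + (1.071) z^2 = 0, i.e. a z^2 + b z + c = 0 with a = 1.071, b = 1.137, c = 1.
Discriminant D = b^2 - 4ac = (1.137)^2 - 4*(1.071)*1 = 1.292769 - (4.284) = -2.991231.
D < 0, so the roots are the complex-conjugate pair z = (-b +/- i sqrt(-D)) / (2a) = -0.5308 +/- 0.8074i.
For a conjugate pair |z|^2 = z * conj(z) = (product of roots) = c/a = 1/(1.071) = 0.933707, so |z| = sqrt(0.933707) = 0.9663 for both roots.
Moduli of all roots: 0.9663, 0.9663.
All moduli strictly greater than 1? No.
Verdict: Not invertible.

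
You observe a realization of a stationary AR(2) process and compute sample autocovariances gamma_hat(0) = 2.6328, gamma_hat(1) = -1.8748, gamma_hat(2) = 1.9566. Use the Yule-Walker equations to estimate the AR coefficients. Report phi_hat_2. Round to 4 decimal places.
\hat\phi_{2} = 0.4790

The Yule-Walker equations for an AR(p) process read, in matrix form,
  Gamma_p phi = r_p,   with   (Gamma_p)_{ij} = gamma(|i - j|),
                       (r_p)_i = gamma(i),   i,j = 1..p.
Substitute the sample gammas (Toeplitz matrix and right-hand side of size 2):
  Gamma_p = [[2.6328, -1.8748], [-1.8748, 2.6328]]
  r_p     = [-1.8748, 1.9566]
Written out:
  2.6328 phi_1 - 1.8748 phi_2 = -1.8748
  -1.8748 phi_1 + 2.6328 phi_2 = 1.9566
Solve by Cramer's rule:
  det = gamma(0)^2 - gamma(1)^2 = (2.6328)^2 - (-1.8748)^2 = 6.93163584 - 3.51487504 = 3.4167608
  phi_hat_1 = [gamma(1) gamma(0) - gamma(1) gamma(2)] / det = [(-1.8748)(2.6328) - (-1.8748)(1.9566)] / 3.4167608 = -1.26773976 / 3.4167608 = -0.371
  phi_hat_2 = [gamma(0) gamma(2) - gamma(1)^2] / det = [(2.6328)(1.9566) - (-1.8748)^2] / 3.4167608 = 1.63646144 / 3.4167608 = 0.479
So phi_hat = [-0.3710, 0.4790].
Therefore phi_hat_2 = 0.4790.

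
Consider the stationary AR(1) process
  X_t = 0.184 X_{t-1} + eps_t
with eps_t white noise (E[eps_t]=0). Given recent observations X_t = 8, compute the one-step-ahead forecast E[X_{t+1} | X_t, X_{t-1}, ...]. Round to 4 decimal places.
E[X_{t+1} \mid \mathcal F_t] = 1.4720

For an AR(p) model X_t = c + sum_i phi_i X_{t-i} + eps_t, the
one-step-ahead conditional mean is
  E[X_{t+1} | X_t, ...] = c + sum_i phi_i X_{t+1-i}.
Substitute known values:
  E[X_{t+1} | ...] = (0.184) * (8)
                   = 1.4720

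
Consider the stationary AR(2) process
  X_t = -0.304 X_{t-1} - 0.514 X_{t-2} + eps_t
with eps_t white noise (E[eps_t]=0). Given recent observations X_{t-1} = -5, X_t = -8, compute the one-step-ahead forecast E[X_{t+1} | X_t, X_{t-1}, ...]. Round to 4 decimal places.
E[X_{t+1} \mid \mathcal F_t] = 5.0020

For an AR(p) model X_t = c + sum_i phi_i X_{t-i} + eps_t, the
one-step-ahead conditional mean is
  E[X_{t+1} | X_t, ...] = c + sum_i phi_i X_{t+1-i}.
Substitute known values:
  E[X_{t+1} | ...] = (-0.304) * (-8) + (-0.514) * (-5)
                   = 5.0020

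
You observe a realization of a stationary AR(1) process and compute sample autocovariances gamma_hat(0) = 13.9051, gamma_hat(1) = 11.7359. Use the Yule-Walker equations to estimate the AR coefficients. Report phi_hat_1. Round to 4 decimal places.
\hat\phi_{1} = 0.8440

The Yule-Walker equations for an AR(p) process read, in matrix form,
  Gamma_p phi = r_p,   with   (Gamma_p)_{ij} = gamma(|i - j|),
                       (r_p)_i = gamma(i),   i,j = 1..p.
Substitute the sample gammas (Toeplitz matrix and right-hand side of size 1):
  Gamma_p = [[13.9051]]
  r_p     = [11.7359]
With p = 1 this is the single equation gamma(0) phi_1 = gamma(1):
  phi_hat_1 = gamma(1) / gamma(0) = 11.7359 / 13.9051 = 0.8440.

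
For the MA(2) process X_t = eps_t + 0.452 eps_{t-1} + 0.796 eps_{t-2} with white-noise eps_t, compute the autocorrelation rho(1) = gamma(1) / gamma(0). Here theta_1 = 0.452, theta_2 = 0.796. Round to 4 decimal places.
\rho(1) = 0.4417

For an MA(q) process with theta_0 = 1, the autocovariance is
  gamma(k) = sigma^2 * sum_{i=0..q-k} theta_i * theta_{i+k},
and rho(k) = gamma(k) / gamma(0). Sigma^2 cancels.
  numerator   = (1)*(0.452) + (0.452)*(0.796) = 0.811792.
  denominator = (1)^2 + (0.452)^2 + (0.796)^2 = 1.83792.
  rho(1) = 0.811792 / 1.83792 = 0.4417.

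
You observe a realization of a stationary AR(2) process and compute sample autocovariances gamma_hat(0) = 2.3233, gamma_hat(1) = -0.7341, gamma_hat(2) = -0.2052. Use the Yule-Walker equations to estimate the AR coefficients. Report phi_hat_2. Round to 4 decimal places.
\hat\phi_{2} = -0.2090

The Yule-Walker equations for an AR(p) process read, in matrix form,
  Gamma_p phi = r_p,   with   (Gamma_p)_{ij} = gamma(|i - j|),
                       (r_p)_i = gamma(i),   i,j = 1..p.
Substitute the sample gammas (Toeplitz matrix and right-hand side of size 2):
  Gamma_p = [[2.3233, -0.7341], [-0.7341, 2.3233]]
  r_p     = [-0.7341, -0.2052]
Written out:
  2.3233 phi_1 - 0.7341 phi_2 = -0.7341
  -0.7341 phi_1 + 2.3233 phi_2 = -0.2052
Solve by Cramer's rule:
  det = gamma(0)^2 - gamma(1)^2 = (2.3233)^2 - (-0.7341)^2 = 5.39772289 - 0.53890281 = 4.85882008
  phi_hat_1 = [gamma(1) gamma(0) - gamma(1) gamma(2)] / det = [(-0.7341)(2.3233) - (-0.7341)(-0.2052)] / 4.85882008 = -1.85617185 / 4.85882008 = -0.382
  phi_hat_2 = [gamma(0) gamma(2) - gamma(1)^2] / det = [(2.3233)(-0.2052) - (-0.7341)^2] / 4.85882008 = -1.01564397 / 4.85882008 = -0.209
So phi_hat = [-0.3820, -0.2090].
Therefore phi_hat_2 = -0.2090.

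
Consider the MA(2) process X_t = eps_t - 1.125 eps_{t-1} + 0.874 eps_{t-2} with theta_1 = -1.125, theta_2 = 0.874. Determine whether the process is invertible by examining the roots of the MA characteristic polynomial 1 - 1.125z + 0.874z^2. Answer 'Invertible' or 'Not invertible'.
\text{Invertible}

The MA(q) characteristic polynomial is P(z) = 1 - 1.125z + 0.874z^2.
Invertibility requires all roots to lie outside the unit circle, i.e. |z| > 1 for every root.
Set 1 + (-1.125) z + (0.874) z^2 = 0, i.e. a z^2 + b z + c = 0 with a = 0.874, b = -1.125, c = 1.
Discriminant D = b^2 - 4ac = (-1.125)^2 - 4*(0.874)*1 = 1.265625 - (3.496) = -2.230375.
D < 0, so the roots are the complex-conjugate pair z = (-b +/- i sqrt(-D)) / (2a) = 0.6436 +/- 0.8544i.
For a conjugate pair |z|^2 = z * conj(z) = (product of roots) = c/a = 1/(0.874) = 1.144165, so |z| = sqrt(1.144165) = 1.0697 for both roots.
Moduli of all roots: 1.0697, 1.0697.
All moduli strictly greater than 1? Yes.
Verdict: Invertible.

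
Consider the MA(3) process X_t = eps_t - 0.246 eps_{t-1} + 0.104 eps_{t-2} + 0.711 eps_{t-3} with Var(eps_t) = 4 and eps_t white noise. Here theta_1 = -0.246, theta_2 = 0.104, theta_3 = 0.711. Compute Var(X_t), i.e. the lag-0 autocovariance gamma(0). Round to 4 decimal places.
\gamma(0) = 6.3074

For an MA(q) process X_t = eps_t + sum_i theta_i eps_{t-i} with
Var(eps_t) = sigma^2, the variance is
  gamma(0) = sigma^2 * (1 + sum_i theta_i^2).
  sum_i theta_i^2 = (-0.246)^2 + (0.104)^2 + (0.711)^2 = 0.060516 + 0.010816 + 0.505521 = 0.576853.
  gamma(0) = 4 * (1 + 0.576853) = 4 * 1.576853 = 6.307412, which rounds to 6.3074.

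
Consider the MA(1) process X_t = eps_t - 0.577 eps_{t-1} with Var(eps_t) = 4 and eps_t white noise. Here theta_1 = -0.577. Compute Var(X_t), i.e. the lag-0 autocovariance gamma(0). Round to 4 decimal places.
\gamma(0) = 5.3317

For an MA(q) process X_t = eps_t + sum_i theta_i eps_{t-i} with
Var(eps_t) = sigma^2, the variance is
  gamma(0) = sigma^2 * (1 + sum_i theta_i^2).
  sum_i theta_i^2 = (-0.577)^2 = 0.332929.
  gamma(0) = 4 * (1 + 0.332929) = 4 * 1.332929 = 5.331716, which rounds to 5.3317.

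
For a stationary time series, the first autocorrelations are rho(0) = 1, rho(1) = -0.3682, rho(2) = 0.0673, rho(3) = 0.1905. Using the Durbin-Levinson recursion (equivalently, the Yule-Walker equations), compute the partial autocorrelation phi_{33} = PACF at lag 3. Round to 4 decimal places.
\phi_{33} = 0.2190

The PACF at lag k is phi_{kk}, the last component of the solution
to the Yule-Walker system G_k phi = r_k where
  (G_k)_{ij} = rho(|i - j|), (r_k)_i = rho(i), i,j = 1..k.
Equivalently, Durbin-Levinson gives phi_{kk} iteratively:
  phi_{11} = rho(1)
  phi_{kk} = [rho(k) - sum_{j=1..k-1} phi_{k-1,j} rho(k-j)]
            / [1 - sum_{j=1..k-1} phi_{k-1,j} rho(j)],
  phi_{k,j} = phi_{k-1,j} - phi_{kk} phi_{k-1,k-j},  j = 1..k-1.
Step k = 1:
  phi_11 = rho(1) = -0.3682.
Step k = 2:
  phi_22 = [rho(2) - phi_11 rho(1)] / [1 - phi_11 rho(1)] = [0.0673 - (-0.3682)(-0.3682)] / [1 - (-0.3682)(-0.3682)]
         = -0.06827124 / 0.86442876 = -0.078978.
  Update: phi_21 = phi_11 - phi_22 phi_11 = -0.3682 - (-0.078978)(-0.3682) = -0.39728.
Step k = 3:
  phi_33 = [rho(3) - phi_21 rho(2) - phi_22 rho(1)] / [1 - phi_21 rho(1) - phi_22 rho(2)]
    numerator   = 0.1905 - (-0.39728)(0.0673) - (-0.078978)(-0.3682) = 0.18815707
    denominator = 1 - (-0.39728)(-0.3682) - (-0.078978)(0.0673) = 0.8590368
  phi_33 = 0.18815707 / 0.8590368 = 0.219.
Therefore phi_{33} = 0.2190.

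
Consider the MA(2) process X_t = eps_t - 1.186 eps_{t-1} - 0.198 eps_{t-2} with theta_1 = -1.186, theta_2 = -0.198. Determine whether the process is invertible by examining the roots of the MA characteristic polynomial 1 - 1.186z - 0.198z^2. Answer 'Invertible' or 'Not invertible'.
\text{Not invertible}

The MA(q) characteristic polynomial is P(z) = 1 - 1.186z - 0.198z^2.
Invertibility requires all roots to lie outside the unit circle, i.e. |z| > 1 for every root.
Set 1 + (-1.186) z + (-0.198) z^2 = 0, i.e. a z^2 + b z + c = 0 with a = -0.198, b = -1.186, c = 1.
Discriminant D = b^2 - 4ac = (-1.186)^2 - 4*(-0.198)*1 = 1.406596 - (-0.792) = 2.198596.
D >= 0, so the roots are real: z = (-b +/- sqrt(D)) / (2a) = (1.186 +/- 1.482766) / (-0.396).
  z_1 = (1.186 + 1.482766) / (-0.396) = -6.7393,   |z_1| = 6.7393.
  z_2 = (1.186 - 1.482766) / (-0.396) = 0.7494,   |z_2| = 0.7494.
Moduli of all roots: 6.7393, 0.7494.
All moduli strictly greater than 1? No.
Verdict: Not invertible.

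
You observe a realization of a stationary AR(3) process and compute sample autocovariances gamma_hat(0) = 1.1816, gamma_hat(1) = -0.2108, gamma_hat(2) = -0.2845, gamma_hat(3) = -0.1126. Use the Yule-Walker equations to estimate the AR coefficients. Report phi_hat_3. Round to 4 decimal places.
\hat\phi_{3} = -0.2250

The Yule-Walker equations for an AR(p) process read, in matrix form,
  Gamma_p phi = r_p,   with   (Gamma_p)_{ij} = gamma(|i - j|),
                       (r_p)_i = gamma(i),   i,j = 1..p.
Substitute the sample gammas (Toeplitz matrix and right-hand side of size 3):
  Gamma_p = [[1.1816, -0.2108, -0.2845], [-0.2108, 1.1816, -0.2108], [-0.2845, -0.2108, 1.1816]]
  r_p     = [-0.2108, -0.2845, -0.1126]
Written out (R1..R3):
  (R1) 1.1816 phi_1 - 0.2108 phi_2 - 0.2845 phi_3 = -0.2108
  (R2) -0.2108 phi_1 + 1.1816 phi_2 - 0.2108 phi_3 = -0.2845
  (R3) -0.2845 phi_1 - 0.2108 phi_2 + 1.1816 phi_3 = -0.1126
Gaussian elimination:
  R2 <- R2 - (-0.2108/1.1816) R1 = R2 - (-0.178402) R1:  1.143993 phi_2 - 0.261555 phi_3 = -0.322107
  R3 <- R3 - (-0.2845/1.1816) R1 = R3 - (-0.240775) R1:  -0.261555 phi_2 + 1.113099 phi_3 = -0.163355
  R3 <- R3 - (-0.261555/1.143993) R2 = R3 - (-0.228634) R2:  1.053299 phi_3 = -0.237
Back-substitution:
  phi_hat_3 = -0.237 / 1.053299 = -0.225007
  phi_hat_2 = (-0.322107 - (-0.261555)(-0.225007)) / 1.143993 = -0.333008
  phi_hat_1 = (-0.2108 - (-0.2108)(-0.333008) - (-0.2845)(-0.225007)) / 1.1816 = -0.291988
So phi_hat = [-0.2920, -0.3330, -0.2250].
Therefore phi_hat_3 = -0.2250.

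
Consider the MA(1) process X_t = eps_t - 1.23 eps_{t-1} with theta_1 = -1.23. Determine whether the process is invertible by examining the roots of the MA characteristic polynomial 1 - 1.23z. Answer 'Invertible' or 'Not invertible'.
\text{Not invertible}

The MA(q) characteristic polynomial is P(z) = 1 - 1.23z.
Invertibility requires all roots to lie outside the unit circle, i.e. |z| > 1 for every root.
This is linear in z: 1 + (-1.23) z = 0  =>  z = -1/(-1.23) = 0.813008,  |z| = 0.813008.
Moduli of all roots: 0.8130.
All moduli strictly greater than 1? No.
Verdict: Not invertible.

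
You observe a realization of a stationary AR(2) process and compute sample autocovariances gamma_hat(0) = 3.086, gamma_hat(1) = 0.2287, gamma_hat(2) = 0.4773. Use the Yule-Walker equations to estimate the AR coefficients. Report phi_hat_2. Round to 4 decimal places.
\hat\phi_{2} = 0.1500

The Yule-Walker equations for an AR(p) process read, in matrix form,
  Gamma_p phi = r_p,   with   (Gamma_p)_{ij} = gamma(|i - j|),
                       (r_p)_i = gamma(i),   i,j = 1..p.
Substitute the sample gammas (Toeplitz matrix and right-hand side of size 2):
  Gamma_p = [[3.086, 0.2287], [0.2287, 3.086]]
  r_p     = [0.2287, 0.4773]
Written out:
  3.086 phi_1 + 0.2287 phi_2 = 0.2287
  0.2287 phi_1 + 3.086 phi_2 = 0.4773
Solve by Cramer's rule:
  det = gamma(0)^2 - gamma(1)^2 = (3.086)^2 - (0.2287)^2 = 9.523396 - 0.05230369 = 9.47109231
  phi_hat_1 = [gamma(1) gamma(0) - gamma(1) gamma(2)] / det = [(0.2287)(3.086) - (0.2287)(0.4773)] / 9.47109231 = 0.59660969 / 9.47109231 = 0.063
  phi_hat_2 = [gamma(0) gamma(2) - gamma(1)^2] / det = [(3.086)(0.4773) - (0.2287)^2] / 9.47109231 = 1.42064411 / 9.47109231 = 0.15
So phi_hat = [0.0630, 0.1500].
Therefore phi_hat_2 = 0.1500.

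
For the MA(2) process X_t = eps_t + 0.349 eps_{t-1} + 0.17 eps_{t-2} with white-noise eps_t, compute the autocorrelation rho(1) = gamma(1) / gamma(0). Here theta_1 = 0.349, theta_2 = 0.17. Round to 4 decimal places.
\rho(1) = 0.3549

For an MA(q) process with theta_0 = 1, the autocovariance is
  gamma(k) = sigma^2 * sum_{i=0..q-k} theta_i * theta_{i+k},
and rho(k) = gamma(k) / gamma(0). Sigma^2 cancels.
  numerator   = (1)*(0.349) + (0.349)*(0.17) = 0.40833.
  denominator = (1)^2 + (0.349)^2 + (0.17)^2 = 1.150701.
  rho(1) = 0.40833 / 1.150701 = 0.3549.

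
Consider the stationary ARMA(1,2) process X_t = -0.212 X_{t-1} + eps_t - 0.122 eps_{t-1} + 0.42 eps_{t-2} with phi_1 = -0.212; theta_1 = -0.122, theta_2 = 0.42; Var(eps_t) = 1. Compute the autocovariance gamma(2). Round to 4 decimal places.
\gamma(2) = 0.5369

Multiply the model equation by X_{t-k} and take expectations. With theta_0 = psi_0 = 1 and psi_j the MA(infinity) weights, this gives
  gamma(k) - sum_i phi_i gamma(k-i) = c_k,
  c_k = sigma^2 * sum_{j=k..q} theta_j psi_{j-k}   (c_k = 0 for k > q),
using gamma(-m) = gamma(m).
psi-weights needed (psi_j = theta_j + sum_i phi_i psi_{j-i}):
  psi_1 = theta_1 + phi_1 = -0.122 + (-0.212) = -0.334
  psi_2 = theta_2 + phi_1 psi_1 = 0.42 + (-0.212)(-0.334) = 0.490808
Right-hand sides:
  c_0 = sigma^2 (1 + theta_1 psi_1 + theta_2 psi_2) = 1 * (1 + (-0.122)(-0.334) + (0.42)(0.490808)) = 1 * 1.246887 = 1.246887
  c_1 = sigma^2 (theta_1 + theta_2 psi_1) = 1 * (-0.122 + (0.42)(-0.334)) = -0.26228
  c_2 = sigma^2 theta_2 = 1 * (0.42) = 0.42
Equations for k = 0 and k = 1 (AR order 1):
  gamma(0) = phi_1 gamma(1) + c_0
  gamma(1) = phi_1 gamma(0) + c_1
Substituting the second into the first: gamma(0) (1 - phi_1^2) = c_0 + phi_1 c_1, so
  gamma(0) = (c_0 + phi_1 c_1) / (1 - phi_1^2) = (1.246887 + (-0.212)(-0.26228)) / (1 - (-0.212)^2) = 1.302491 / 0.955056 = 1.363785.
  gamma(1) = phi_1 gamma(0) + c_1 = (-0.212)(1.363785) + (-0.26228) = -0.551402.
For k = 2: gamma(2) = phi_1 gamma(1) + c_2
  = (-0.212)(-0.551402) + (0.42) = 0.536897.
Therefore gamma(2) = 0.5369 (to 4 decimal places).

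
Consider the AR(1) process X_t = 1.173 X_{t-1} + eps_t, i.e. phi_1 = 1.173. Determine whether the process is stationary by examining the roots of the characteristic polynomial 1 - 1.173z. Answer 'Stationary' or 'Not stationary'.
\text{Not stationary}

The AR(p) characteristic polynomial is P(z) = 1 - 1.173z.
Stationarity requires all roots to lie outside the unit circle, i.e. |z| > 1 for every root.
This is linear in z: 1 + (-1.173) z = 0  =>  z = -1/(-1.173) = 0.852515,  |z| = 0.852515.
Moduli of all roots: 0.8525.
All moduli strictly greater than 1? No.
Verdict: Not stationary.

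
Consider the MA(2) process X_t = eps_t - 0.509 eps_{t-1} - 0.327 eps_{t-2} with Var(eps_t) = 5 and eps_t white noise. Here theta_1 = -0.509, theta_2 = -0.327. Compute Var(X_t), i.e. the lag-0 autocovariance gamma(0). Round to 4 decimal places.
\gamma(0) = 6.8301

For an MA(q) process X_t = eps_t + sum_i theta_i eps_{t-i} with
Var(eps_t) = sigma^2, the variance is
  gamma(0) = sigma^2 * (1 + sum_i theta_i^2).
  sum_i theta_i^2 = (-0.509)^2 + (-0.327)^2 = 0.259081 + 0.106929 = 0.36601.
  gamma(0) = 5 * (1 + 0.36601) = 5 * 1.36601 = 6.83005, which rounds to 6.8301.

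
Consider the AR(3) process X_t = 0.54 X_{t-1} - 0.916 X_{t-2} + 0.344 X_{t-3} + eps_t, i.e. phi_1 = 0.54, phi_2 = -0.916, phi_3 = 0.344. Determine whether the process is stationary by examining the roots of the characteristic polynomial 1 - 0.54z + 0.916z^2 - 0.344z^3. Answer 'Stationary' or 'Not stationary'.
\text{Stationary}

The AR(p) characteristic polynomial is P(z) = 1 - 0.54z + 0.916z^2 - 0.344z^3.
Stationarity requires all roots to lie outside the unit circle, i.e. |z| > 1 for every root.
Degree 3: look for a simple real root z0 first, then factor out (1 - z/z0) and solve the remaining quadratic.
Testing z0 = 2.5: P(2.5) = 1 + (-0.54)(2.5) + (0.916)(2.5)^2 + (-0.344)(2.5)^3
  = 1 + (-1.35) + (5.725) + (-5.375) = 0.  So z_0 = 2.5 is a root, |z_0| = 2.5.
Divide out the factor (1 - 0.4 z) = (1 - z/z0) (since 1/z0 = 0.4):
  P(z) = (1 - 0.4 z)(1 + (-0.14) z + (0.86) z^2)
  [check: z-coef -0.14 - (0.4) = -0.54; z^2-coef 0.86 - (0.4)(-0.14) = 0.916; z^3-coef -(0.4)(0.86) = -0.344.]
Remaining roots from the quadratic factor 1 + (-0.14) z + (0.86) z^2:
  Set 1 + (-0.14) z + (0.86) z^2 = 0, i.e. a z^2 + b z + c = 0 with a = 0.86, b = -0.14, c = 1.
  Discriminant D = b^2 - 4ac = (-0.14)^2 - 4*(0.86)*1 = 0.0196 - (3.44) = -3.4204.
  D < 0, so the roots are the complex-conjugate pair z = (-b +/- i sqrt(-D)) / (2a) = 0.0814 +/- 1.0753i.
  For a conjugate pair |z|^2 = z * conj(z) = (product of roots) = c/a = 1/(0.86) = 1.162791, so |z| = sqrt(1.162791) = 1.0783 for both roots.
Moduli of all roots: 2.5000, 1.0783, 1.0783.
All moduli strictly greater than 1? Yes.
Verdict: Stationary.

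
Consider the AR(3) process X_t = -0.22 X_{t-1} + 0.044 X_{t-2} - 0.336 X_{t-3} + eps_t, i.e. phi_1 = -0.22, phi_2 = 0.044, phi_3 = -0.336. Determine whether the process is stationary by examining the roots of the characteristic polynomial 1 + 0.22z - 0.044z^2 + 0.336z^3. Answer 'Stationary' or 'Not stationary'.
\text{Stationary}

The AR(p) characteristic polynomial is P(z) = 1 + 0.22z - 0.044z^2 + 0.336z^3.
Stationarity requires all roots to lie outside the unit circle, i.e. |z| > 1 for every root.
Degree 3: look for a simple real root z0 first, then factor out (1 - z/z0) and solve the remaining quadratic.
Testing z0 = -1.25: P(-1.25) = 1 + (0.22)(-1.25) + (-0.044)(-1.25)^2 + (0.336)(-1.25)^3
  = 1 + (-0.275) + (-0.06875) + (-0.65625) = 0.  So z_0 = -1.25 is a root, |z_0| = 1.25.
Divide out the factor (1 + 0.8 z) = (1 - z/z0) (since 1/z0 = -0.8):
  P(z) = (1 + 0.8 z)(1 + (-0.58) z + (0.42) z^2)
  [check: z-coef -0.58 - (-0.8) = 0.22; z^2-coef 0.42 - (-0.8)(-0.58) = -0.044; z^3-coef -(-0.8)(0.42) = 0.336.]
Remaining roots from the quadratic factor 1 + (-0.58) z + (0.42) z^2:
  Set 1 + (-0.58) z + (0.42) z^2 = 0, i.e. a z^2 + b z + c = 0 with a = 0.42, b = -0.58, c = 1.
  Discriminant D = b^2 - 4ac = (-0.58)^2 - 4*(0.42)*1 = 0.3364 - (1.68) = -1.3436.
  D < 0, so the roots are the complex-conjugate pair z = (-b +/- i sqrt(-D)) / (2a) = 0.6905 +/- 1.3799i.
  For a conjugate pair |z|^2 = z * conj(z) = (product of roots) = c/a = 1/(0.42) = 2.380952, so |z| = sqrt(2.380952) = 1.543 for both roots.
Moduli of all roots: 1.2500, 1.5430, 1.5430.
All moduli strictly greater than 1? Yes.
Verdict: Stationary.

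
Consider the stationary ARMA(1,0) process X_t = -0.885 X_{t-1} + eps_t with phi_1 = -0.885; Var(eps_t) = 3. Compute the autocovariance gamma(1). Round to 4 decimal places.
\gamma(1) = -12.2477

Multiply the model equation by X_{t-k} and take expectations. With theta_0 = psi_0 = 1 and psi_j the MA(infinity) weights, this gives
  gamma(k) - sum_i phi_i gamma(k-i) = c_k,
  c_k = sigma^2 * sum_{j=k..q} theta_j psi_{j-k}   (c_k = 0 for k > q),
using gamma(-m) = gamma(m).
Pure AR (q = 0): c_0 = sigma^2 = 3, c_k = 0 for k >= 1.
Equations for k = 0 and k = 1 (AR order 1):
  gamma(0) = phi_1 gamma(1) + c_0
  gamma(1) = phi_1 gamma(0) + c_1
Substituting the second into the first: gamma(0) (1 - phi_1^2) = c_0 + phi_1 c_1, so
  gamma(0) = c_0 / (1 - phi_1^2) = 3 / (1 - (-0.885)^2) = 3 / 0.216775 = 13.839234.
  gamma(1) = phi_1 gamma(0) = (-0.885)(13.839234) = -12.247722.
Therefore gamma(1) = -12.2477 (to 4 decimal places).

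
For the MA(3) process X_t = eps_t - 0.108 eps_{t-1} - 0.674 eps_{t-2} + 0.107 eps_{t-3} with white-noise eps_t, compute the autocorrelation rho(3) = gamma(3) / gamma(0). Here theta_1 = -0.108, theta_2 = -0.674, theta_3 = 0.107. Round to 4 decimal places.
\rho(3) = 0.0724

For an MA(q) process with theta_0 = 1, the autocovariance is
  gamma(k) = sigma^2 * sum_{i=0..q-k} theta_i * theta_{i+k},
and rho(k) = gamma(k) / gamma(0). Sigma^2 cancels.
  numerator   = (1)*(0.107) = 0.107.
  denominator = (1)^2 + (-0.108)^2 + (-0.674)^2 + (0.107)^2 = 1.477389.
  rho(3) = 0.107 / 1.477389 = 0.0724.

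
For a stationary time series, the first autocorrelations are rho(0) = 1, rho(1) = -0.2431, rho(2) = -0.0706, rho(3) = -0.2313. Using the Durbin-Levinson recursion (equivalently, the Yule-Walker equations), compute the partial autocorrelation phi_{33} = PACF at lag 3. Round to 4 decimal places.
\phi_{33} = -0.3081

The PACF at lag k is phi_{kk}, the last component of the solution
to the Yule-Walker system G_k phi = r_k where
  (G_k)_{ij} = rho(|i - j|), (r_k)_i = rho(i), i,j = 1..k.
Equivalently, Durbin-Levinson gives phi_{kk} iteratively:
  phi_{11} = rho(1)
  phi_{kk} = [rho(k) - sum_{j=1..k-1} phi_{k-1,j} rho(k-j)]
            / [1 - sum_{j=1..k-1} phi_{k-1,j} rho(j)],
  phi_{k,j} = phi_{k-1,j} - phi_{kk} phi_{k-1,k-j},  j = 1..k-1.
Step k = 1:
  phi_11 = rho(1) = -0.2431.
Step k = 2:
  phi_22 = [rho(2) - phi_11 rho(1)] / [1 - phi_11 rho(1)] = [-0.0706 - (-0.2431)(-0.2431)] / [1 - (-0.2431)(-0.2431)]
         = -0.12969761 / 0.94090239 = -0.137844.
  Update: phi_21 = phi_11 - phi_22 phi_11 = -0.2431 - (-0.137844)(-0.2431) = -0.27661.
Step k = 3:
  phi_33 = [rho(3) - phi_21 rho(2) - phi_22 rho(1)] / [1 - phi_21 rho(1) - phi_22 rho(2)]
    numerator   = -0.2313 - (-0.27661)(-0.0706) - (-0.137844)(-0.2431) = -0.2843385
    denominator = 1 - (-0.27661)(-0.2431) - (-0.137844)(-0.0706) = 0.92302437
  phi_33 = -0.2843385 / 0.92302437 = -0.3081.
Therefore phi_{33} = -0.3081.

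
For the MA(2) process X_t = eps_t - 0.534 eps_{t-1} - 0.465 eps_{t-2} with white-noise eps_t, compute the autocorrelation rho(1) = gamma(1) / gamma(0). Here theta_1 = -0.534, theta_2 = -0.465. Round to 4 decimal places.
\rho(1) = -0.1903

For an MA(q) process with theta_0 = 1, the autocovariance is
  gamma(k) = sigma^2 * sum_{i=0..q-k} theta_i * theta_{i+k},
and rho(k) = gamma(k) / gamma(0). Sigma^2 cancels.
  numerator   = (1)*(-0.534) + (-0.534)*(-0.465) = -0.28569.
  denominator = (1)^2 + (-0.534)^2 + (-0.465)^2 = 1.501381.
  rho(1) = -0.28569 / 1.501381 = -0.1903.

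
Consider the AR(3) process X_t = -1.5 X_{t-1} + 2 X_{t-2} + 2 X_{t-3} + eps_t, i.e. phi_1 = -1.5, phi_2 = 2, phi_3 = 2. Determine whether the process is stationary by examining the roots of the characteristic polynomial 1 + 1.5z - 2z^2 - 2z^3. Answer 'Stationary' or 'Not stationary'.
\text{Not stationary}

The AR(p) characteristic polynomial is P(z) = 1 + 1.5z - 2z^2 - 2z^3.
Stationarity requires all roots to lie outside the unit circle, i.e. |z| > 1 for every root.
Degree 3: look for a simple real root z0 first, then factor out (1 - z/z0) and solve the remaining quadratic.
Testing z0 = -0.5: P(-0.5) = 1 + (1.5)(-0.5) + (-2)(-0.5)^2 + (-2)(-0.5)^3
  = 1 + (-0.75) + (-0.5) + (0.25) = 0.  So z_0 = -0.5 is a root, |z_0| = 0.5.
Divide out the factor (1 + 2 z) = (1 - z/z0) (since 1/z0 = -2):
  P(z) = (1 + 2 z)(1 + (-0.5) z + (-1) z^2)
  [check: z-coef -0.5 - (-2) = 1.5; z^2-coef -1 - (-2)(-0.5) = -2; z^3-coef -(-2)(-1) = -2.]
Remaining roots from the quadratic factor 1 + (-0.5) z + (-1) z^2:
  Set 1 + (-0.5) z + (-1) z^2 = 0, i.e. a z^2 + b z + c = 0 with a = -1, b = -0.5, c = 1.
  Discriminant D = b^2 - 4ac = (-0.5)^2 - 4*(-1)*1 = 0.25 - (-4) = 4.25.
  D >= 0, so the roots are real: z = (-b +/- sqrt(D)) / (2a) = (0.5 +/- 2.061553) / (-2).
    z_1 = (0.5 + 2.061553) / (-2) = -1.2808,   |z_1| = 1.2808.
    z_2 = (0.5 - 2.061553) / (-2) = 0.7808,   |z_2| = 0.7808.
Moduli of all roots: 0.5000, 1.2808, 0.7808.
All moduli strictly greater than 1? No.
Verdict: Not stationary.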